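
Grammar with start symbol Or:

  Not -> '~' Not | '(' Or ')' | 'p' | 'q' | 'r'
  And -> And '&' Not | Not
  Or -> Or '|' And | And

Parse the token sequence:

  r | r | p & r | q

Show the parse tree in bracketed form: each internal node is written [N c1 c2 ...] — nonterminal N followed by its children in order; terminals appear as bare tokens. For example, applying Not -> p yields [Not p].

[Or [Or [Or [Or [And [Not r]]] | [And [Not r]]] | [And [And [Not p]] & [Not r]]] | [And [Not q]]]

Or
Or | And
Or | And | And
Or | And | And | And
And | And | And | And
Not | And | And | And
r | And | And | And
r | Not | And | And
r | r | And | And
r | r | And & Not | And
r | r | Not & Not | And
r | r | p & Not | And
r | r | p & r | And
r | r | p & r | Not
r | r | p & r | q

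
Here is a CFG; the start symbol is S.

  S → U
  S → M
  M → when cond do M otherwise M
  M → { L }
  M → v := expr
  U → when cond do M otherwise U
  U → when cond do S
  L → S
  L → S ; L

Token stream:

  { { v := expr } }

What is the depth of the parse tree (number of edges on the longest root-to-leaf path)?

[S [M { [L [S [M { [L [S [M v := expr]]] }]]] }]]

8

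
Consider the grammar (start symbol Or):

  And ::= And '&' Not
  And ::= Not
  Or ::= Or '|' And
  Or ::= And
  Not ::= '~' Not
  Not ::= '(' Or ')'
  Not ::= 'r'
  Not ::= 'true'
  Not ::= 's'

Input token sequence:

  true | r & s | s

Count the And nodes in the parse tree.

4

[Or [Or [Or [And [Not true]]] | [And [And [Not r]] & [Not s]]] | [And [Not s]]]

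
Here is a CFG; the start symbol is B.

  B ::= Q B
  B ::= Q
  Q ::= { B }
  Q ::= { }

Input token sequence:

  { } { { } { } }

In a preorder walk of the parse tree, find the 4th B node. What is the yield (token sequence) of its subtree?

[B [Q { }] [B [Q { [B [Q { }] [B [Q { }]]] }]]]

{ }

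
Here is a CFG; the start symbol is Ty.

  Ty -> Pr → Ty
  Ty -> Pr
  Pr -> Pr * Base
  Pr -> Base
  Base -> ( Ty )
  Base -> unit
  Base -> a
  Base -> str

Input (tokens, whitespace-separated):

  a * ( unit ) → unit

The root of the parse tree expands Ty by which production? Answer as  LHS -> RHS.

Ty -> Pr → Ty

[Ty [Pr [Pr [Base a]] * [Base ( [Ty [Pr [Base unit]]] )]] → [Ty [Pr [Base unit]]]]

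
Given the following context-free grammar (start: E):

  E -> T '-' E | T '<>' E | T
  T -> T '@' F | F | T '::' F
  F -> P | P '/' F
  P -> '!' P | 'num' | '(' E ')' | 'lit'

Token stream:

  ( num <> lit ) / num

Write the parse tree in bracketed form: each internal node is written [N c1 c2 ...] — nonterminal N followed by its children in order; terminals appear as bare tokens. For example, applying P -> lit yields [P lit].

E
T
F
P / F
( E ) / F
( T <> E ) / F
( F <> E ) / F
( P <> E ) / F
( num <> E ) / F
( num <> T ) / F
( num <> F ) / F
( num <> P ) / F
( num <> lit ) / F
( num <> lit ) / P
( num <> lit ) / num

[E [T [F [P ( [E [T [F [P num]]] <> [E [T [F [P lit]]]]] )] / [F [P num]]]]]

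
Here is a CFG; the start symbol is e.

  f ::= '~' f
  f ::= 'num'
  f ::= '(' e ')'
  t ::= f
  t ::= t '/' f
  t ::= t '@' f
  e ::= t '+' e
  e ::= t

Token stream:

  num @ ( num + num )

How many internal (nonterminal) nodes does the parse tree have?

[e [t [t [f num]] @ [f ( [e [t [f num]] + [e [t [f num]]]] )]]]

11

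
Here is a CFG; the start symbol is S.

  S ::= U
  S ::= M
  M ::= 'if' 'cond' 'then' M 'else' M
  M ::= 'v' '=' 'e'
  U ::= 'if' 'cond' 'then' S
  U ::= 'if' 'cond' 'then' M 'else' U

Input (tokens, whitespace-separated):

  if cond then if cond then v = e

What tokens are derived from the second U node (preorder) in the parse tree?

[S [U if cond then [S [U if cond then [S [M v = e]]]]]]

if cond then v = e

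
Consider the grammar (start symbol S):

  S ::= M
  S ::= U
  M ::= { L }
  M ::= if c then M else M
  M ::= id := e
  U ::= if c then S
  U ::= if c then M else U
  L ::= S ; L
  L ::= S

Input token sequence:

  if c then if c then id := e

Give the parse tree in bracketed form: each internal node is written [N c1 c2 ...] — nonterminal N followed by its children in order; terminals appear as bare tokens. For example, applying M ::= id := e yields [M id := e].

[S [U if c then [S [U if c then [S [M id := e]]]]]]

S
U
if c then S
if c then U
if c then if c then S
if c then if c then M
if c then if c then id := e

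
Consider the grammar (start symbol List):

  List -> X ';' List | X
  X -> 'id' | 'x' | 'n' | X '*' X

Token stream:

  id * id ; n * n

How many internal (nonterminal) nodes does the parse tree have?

[List [X [X id] * [X id]] ; [List [X [X n] * [X n]]]]

8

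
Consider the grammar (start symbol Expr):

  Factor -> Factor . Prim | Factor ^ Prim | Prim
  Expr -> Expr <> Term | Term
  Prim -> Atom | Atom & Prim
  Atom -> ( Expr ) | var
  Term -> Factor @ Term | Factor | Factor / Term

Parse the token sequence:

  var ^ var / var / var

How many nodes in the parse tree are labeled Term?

3

[Expr [Term [Factor [Factor [Prim [Atom var]]] ^ [Prim [Atom var]]] / [Term [Factor [Prim [Atom var]]] / [Term [Factor [Prim [Atom var]]]]]]]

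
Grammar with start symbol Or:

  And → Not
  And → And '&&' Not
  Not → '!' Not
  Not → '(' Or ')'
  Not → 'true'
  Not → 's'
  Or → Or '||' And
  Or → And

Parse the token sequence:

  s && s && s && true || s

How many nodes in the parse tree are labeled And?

[Or [Or [And [And [And [And [Not s]] && [Not s]] && [Not s]] && [Not true]]] || [And [Not s]]]

5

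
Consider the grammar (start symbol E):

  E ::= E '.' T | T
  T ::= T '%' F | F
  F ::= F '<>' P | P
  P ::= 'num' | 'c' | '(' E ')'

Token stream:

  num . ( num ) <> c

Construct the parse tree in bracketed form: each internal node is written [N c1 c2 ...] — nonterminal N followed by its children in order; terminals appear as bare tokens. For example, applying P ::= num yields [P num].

[E [E [T [F [P num]]]] . [T [F [F [P ( [E [T [F [P num]]]] )]] <> [P c]]]]

E
E . T
T . T
F . T
P . T
num . T
num . F
num . F <> P
num . P <> P
num . ( E ) <> P
num . ( T ) <> P
num . ( F ) <> P
num . ( P ) <> P
num . ( num ) <> P
num . ( num ) <> c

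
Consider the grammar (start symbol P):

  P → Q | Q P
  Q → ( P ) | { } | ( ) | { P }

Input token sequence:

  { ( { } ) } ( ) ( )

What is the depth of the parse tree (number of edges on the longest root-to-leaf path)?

6

[P [Q { [P [Q ( [P [Q { }]] )]] }] [P [Q ( )] [P [Q ( )]]]]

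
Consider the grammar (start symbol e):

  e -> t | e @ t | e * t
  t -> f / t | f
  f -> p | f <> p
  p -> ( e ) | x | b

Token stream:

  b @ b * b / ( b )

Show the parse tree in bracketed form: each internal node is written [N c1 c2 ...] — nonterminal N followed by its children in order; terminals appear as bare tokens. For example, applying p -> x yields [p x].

e
e * t
e @ t * t
t @ t * t
f @ t * t
p @ t * t
b @ t * t
b @ f * t
b @ p * t
b @ b * t
b @ b * f / t
b @ b * p / t
b @ b * b / t
b @ b * b / f
b @ b * b / p
b @ b * b / ( e )
b @ b * b / ( t )
b @ b * b / ( f )
b @ b * b / ( p )
b @ b * b / ( b )

[e [e [e [t [f [p b]]]] @ [t [f [p b]]]] * [t [f [p b]] / [t [f [p ( [e [t [f [p b]]]] )]]]]]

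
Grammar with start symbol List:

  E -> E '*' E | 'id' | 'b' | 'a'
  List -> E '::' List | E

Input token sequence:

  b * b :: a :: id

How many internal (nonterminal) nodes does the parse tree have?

[List [E [E b] * [E b]] :: [List [E a] :: [List [E id]]]]

8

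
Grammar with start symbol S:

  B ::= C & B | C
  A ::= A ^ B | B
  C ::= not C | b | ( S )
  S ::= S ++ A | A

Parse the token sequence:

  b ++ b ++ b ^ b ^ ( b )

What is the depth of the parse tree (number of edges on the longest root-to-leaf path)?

[S [S [S [A [B [C b]]]] ++ [A [B [C b]]]] ++ [A [A [A [B [C b]]] ^ [B [C b]]] ^ [B [C ( [S [A [B [C b]]]] )]]]]

8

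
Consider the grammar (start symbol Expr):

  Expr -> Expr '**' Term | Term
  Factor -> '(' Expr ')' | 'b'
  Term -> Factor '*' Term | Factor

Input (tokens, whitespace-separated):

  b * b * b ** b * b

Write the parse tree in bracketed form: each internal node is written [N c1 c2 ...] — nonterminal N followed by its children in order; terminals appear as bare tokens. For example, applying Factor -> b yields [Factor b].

[Expr [Expr [Term [Factor b] * [Term [Factor b] * [Term [Factor b]]]]] ** [Term [Factor b] * [Term [Factor b]]]]

Expr
Expr ** Term
Term ** Term
Factor * Term ** Term
b * Term ** Term
b * Factor * Term ** Term
b * b * Term ** Term
b * b * Factor ** Term
b * b * b ** Term
b * b * b ** Factor * Term
b * b * b ** b * Term
b * b * b ** b * Factor
b * b * b ** b * b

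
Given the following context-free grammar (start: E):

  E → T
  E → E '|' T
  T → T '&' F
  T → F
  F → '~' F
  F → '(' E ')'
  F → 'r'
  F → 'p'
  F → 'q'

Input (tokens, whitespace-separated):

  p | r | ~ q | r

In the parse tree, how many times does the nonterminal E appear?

4

[E [E [E [E [T [F p]]] | [T [F r]]] | [T [F ~ [F q]]]] | [T [F r]]]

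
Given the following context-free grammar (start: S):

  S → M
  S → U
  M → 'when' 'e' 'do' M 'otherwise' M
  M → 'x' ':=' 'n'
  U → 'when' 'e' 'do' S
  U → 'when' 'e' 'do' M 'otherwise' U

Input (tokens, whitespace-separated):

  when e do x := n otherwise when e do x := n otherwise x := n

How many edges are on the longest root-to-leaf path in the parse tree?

[S [M when e do [M x := n] otherwise [M when e do [M x := n] otherwise [M x := n]]]]

4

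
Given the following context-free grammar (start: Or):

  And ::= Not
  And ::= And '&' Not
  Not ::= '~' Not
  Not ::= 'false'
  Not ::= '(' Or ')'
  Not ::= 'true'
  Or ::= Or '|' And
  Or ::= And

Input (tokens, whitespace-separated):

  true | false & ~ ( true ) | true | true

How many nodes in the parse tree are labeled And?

[Or [Or [Or [Or [And [Not true]]] | [And [And [Not false]] & [Not ~ [Not ( [Or [And [Not true]]] )]]]] | [And [Not true]]] | [And [Not true]]]

6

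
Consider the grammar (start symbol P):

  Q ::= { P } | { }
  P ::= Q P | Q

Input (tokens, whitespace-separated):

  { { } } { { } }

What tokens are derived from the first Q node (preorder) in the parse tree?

[P [Q { [P [Q { }]] }] [P [Q { [P [Q { }]] }]]]

{ { } }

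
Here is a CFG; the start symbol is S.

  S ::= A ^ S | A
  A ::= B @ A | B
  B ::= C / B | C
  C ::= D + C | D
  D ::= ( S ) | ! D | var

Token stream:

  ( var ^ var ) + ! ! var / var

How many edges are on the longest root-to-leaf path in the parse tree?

[S [A [B [C [D ( [S [A [B [C [D var]]]] ^ [S [A [B [C [D var]]]]]] )] + [C [D ! [D ! [D var]]]]] / [B [C [D var]]]]]]

11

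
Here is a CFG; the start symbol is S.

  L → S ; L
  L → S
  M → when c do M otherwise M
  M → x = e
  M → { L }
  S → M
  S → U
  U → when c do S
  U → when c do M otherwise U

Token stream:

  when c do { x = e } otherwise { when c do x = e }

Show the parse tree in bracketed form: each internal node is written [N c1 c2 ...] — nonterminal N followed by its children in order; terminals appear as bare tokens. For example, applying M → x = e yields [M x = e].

S
M
when c do M otherwise M
when c do { L } otherwise M
when c do { S } otherwise M
when c do { M } otherwise M
when c do { x = e } otherwise M
when c do { x = e } otherwise { L }
when c do { x = e } otherwise { S }
when c do { x = e } otherwise { U }
when c do { x = e } otherwise { when c do S }
when c do { x = e } otherwise { when c do M }
when c do { x = e } otherwise { when c do x = e }

[S [M when c do [M { [L [S [M x = e]]] }] otherwise [M { [L [S [U when c do [S [M x = e]]]]] }]]]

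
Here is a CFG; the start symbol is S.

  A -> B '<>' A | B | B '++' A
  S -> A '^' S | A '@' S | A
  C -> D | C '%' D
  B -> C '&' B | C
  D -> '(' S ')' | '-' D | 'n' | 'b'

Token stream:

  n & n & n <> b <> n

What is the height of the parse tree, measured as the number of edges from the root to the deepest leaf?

[S [A [B [C [D n]] & [B [C [D n]] & [B [C [D n]]]]] <> [A [B [C [D b]]] <> [A [B [C [D n]]]]]]]

7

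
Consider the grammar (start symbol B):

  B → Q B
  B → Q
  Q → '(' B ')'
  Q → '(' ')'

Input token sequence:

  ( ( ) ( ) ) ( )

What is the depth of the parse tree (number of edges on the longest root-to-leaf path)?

[B [Q ( [B [Q ( )] [B [Q ( )]]] )] [B [Q ( )]]]

5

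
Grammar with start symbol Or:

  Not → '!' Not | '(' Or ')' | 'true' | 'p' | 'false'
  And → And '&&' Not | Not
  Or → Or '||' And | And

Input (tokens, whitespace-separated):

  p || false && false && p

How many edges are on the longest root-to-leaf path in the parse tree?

[Or [Or [And [Not p]]] || [And [And [And [Not false]] && [Not false]] && [Not p]]]

5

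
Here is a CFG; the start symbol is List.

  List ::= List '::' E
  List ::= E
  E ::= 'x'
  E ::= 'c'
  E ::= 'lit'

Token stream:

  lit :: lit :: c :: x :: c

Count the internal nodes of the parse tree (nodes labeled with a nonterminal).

10

[List [List [List [List [List [E lit]] :: [E lit]] :: [E c]] :: [E x]] :: [E c]]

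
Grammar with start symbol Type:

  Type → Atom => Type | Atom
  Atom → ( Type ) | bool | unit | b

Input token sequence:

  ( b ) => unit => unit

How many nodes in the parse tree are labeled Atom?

[Type [Atom ( [Type [Atom b]] )] => [Type [Atom unit] => [Type [Atom unit]]]]

4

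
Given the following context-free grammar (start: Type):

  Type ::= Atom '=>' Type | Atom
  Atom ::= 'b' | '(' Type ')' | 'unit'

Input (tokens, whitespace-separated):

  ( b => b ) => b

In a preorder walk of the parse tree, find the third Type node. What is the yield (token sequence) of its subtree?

b

[Type [Atom ( [Type [Atom b] => [Type [Atom b]]] )] => [Type [Atom b]]]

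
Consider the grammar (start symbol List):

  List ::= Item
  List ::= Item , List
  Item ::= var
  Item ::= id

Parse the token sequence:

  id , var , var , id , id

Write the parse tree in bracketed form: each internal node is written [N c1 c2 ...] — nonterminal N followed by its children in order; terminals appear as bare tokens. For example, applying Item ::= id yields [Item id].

[List [Item id] , [List [Item var] , [List [Item var] , [List [Item id] , [List [Item id]]]]]]

List
Item , List
id , List
id , Item , List
id , var , List
id , var , Item , List
id , var , var , List
id , var , var , Item , List
id , var , var , id , List
id , var , var , id , Item
id , var , var , id , id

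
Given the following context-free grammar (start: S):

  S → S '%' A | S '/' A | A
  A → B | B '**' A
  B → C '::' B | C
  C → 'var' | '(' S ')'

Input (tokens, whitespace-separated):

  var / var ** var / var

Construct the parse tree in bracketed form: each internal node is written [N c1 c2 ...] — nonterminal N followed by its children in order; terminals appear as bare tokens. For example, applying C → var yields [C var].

[S [S [S [A [B [C var]]]] / [A [B [C var]] ** [A [B [C var]]]]] / [A [B [C var]]]]

S
S / A
S / A / A
A / A / A
B / A / A
C / A / A
var / A / A
var / B ** A / A
var / C ** A / A
var / var ** A / A
var / var ** B / A
var / var ** C / A
var / var ** var / A
var / var ** var / B
var / var ** var / C
var / var ** var / var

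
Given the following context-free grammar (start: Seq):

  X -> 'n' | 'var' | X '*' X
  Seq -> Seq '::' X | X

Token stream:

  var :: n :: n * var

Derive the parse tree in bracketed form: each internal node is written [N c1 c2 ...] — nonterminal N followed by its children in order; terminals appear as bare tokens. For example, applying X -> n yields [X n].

Seq
Seq :: X
Seq :: X :: X
X :: X :: X
var :: X :: X
var :: n :: X
var :: n :: X * X
var :: n :: n * X
var :: n :: n * var

[Seq [Seq [Seq [X var]] :: [X n]] :: [X [X n] * [X var]]]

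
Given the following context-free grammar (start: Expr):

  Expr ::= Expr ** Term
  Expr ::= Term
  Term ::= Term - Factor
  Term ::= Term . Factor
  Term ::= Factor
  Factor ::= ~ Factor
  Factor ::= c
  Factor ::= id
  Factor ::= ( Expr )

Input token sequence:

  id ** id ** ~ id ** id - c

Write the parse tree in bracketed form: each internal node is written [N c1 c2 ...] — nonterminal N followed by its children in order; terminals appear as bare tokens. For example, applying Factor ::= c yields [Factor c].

Expr
Expr ** Term
Expr ** Term ** Term
Expr ** Term ** Term ** Term
Term ** Term ** Term ** Term
Factor ** Term ** Term ** Term
id ** Term ** Term ** Term
id ** Factor ** Term ** Term
id ** id ** Term ** Term
id ** id ** Factor ** Term
id ** id ** ~ Factor ** Term
id ** id ** ~ id ** Term
id ** id ** ~ id ** Term - Factor
id ** id ** ~ id ** Factor - Factor
id ** id ** ~ id ** id - Factor
id ** id ** ~ id ** id - c

[Expr [Expr [Expr [Expr [Term [Factor id]]] ** [Term [Factor id]]] ** [Term [Factor ~ [Factor id]]]] ** [Term [Term [Factor id]] - [Factor c]]]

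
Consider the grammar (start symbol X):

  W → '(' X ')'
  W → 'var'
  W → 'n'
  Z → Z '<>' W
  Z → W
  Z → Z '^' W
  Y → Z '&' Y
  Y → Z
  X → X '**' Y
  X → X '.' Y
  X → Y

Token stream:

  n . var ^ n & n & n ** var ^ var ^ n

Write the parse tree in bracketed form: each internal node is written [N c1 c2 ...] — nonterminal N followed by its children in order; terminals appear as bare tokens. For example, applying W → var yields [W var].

[X [X [X [Y [Z [W n]]]] . [Y [Z [Z [W var]] ^ [W n]] & [Y [Z [W n]] & [Y [Z [W n]]]]]] ** [Y [Z [Z [Z [W var]] ^ [W var]] ^ [W n]]]]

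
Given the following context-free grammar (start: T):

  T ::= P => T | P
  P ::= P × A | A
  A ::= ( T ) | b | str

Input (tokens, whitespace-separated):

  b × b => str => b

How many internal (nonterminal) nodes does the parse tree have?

[T [P [P [A b]] × [A b]] => [T [P [A str]] => [T [P [A b]]]]]

11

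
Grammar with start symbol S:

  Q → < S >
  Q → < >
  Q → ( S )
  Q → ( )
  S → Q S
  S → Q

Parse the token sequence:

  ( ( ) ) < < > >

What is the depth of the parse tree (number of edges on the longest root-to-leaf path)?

[S [Q ( [S [Q ( )]] )] [S [Q < [S [Q < >]] >]]]

5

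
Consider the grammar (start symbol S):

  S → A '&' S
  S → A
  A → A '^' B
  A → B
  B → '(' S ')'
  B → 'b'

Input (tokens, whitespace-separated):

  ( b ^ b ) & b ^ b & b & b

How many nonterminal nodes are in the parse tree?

[S [A [B ( [S [A [A [B b]] ^ [B b]]] )]] & [S [A [A [B b]] ^ [B b]] & [S [A [B b]] & [S [A [B b]]]]]]

19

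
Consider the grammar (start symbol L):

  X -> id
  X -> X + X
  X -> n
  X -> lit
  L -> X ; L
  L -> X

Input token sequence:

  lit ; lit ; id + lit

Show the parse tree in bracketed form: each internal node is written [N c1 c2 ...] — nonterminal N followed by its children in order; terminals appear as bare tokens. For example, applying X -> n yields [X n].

[L [X lit] ; [L [X lit] ; [L [X [X id] + [X lit]]]]]

L
X ; L
lit ; L
lit ; X ; L
lit ; lit ; L
lit ; lit ; X
lit ; lit ; X + X
lit ; lit ; id + X
lit ; lit ; id + lit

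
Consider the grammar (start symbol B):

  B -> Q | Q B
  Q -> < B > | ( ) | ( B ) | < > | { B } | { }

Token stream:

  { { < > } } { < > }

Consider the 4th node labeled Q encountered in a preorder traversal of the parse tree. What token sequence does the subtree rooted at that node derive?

{ < > }

[B [Q { [B [Q { [B [Q < >]] }]] }] [B [Q { [B [Q < >]] }]]]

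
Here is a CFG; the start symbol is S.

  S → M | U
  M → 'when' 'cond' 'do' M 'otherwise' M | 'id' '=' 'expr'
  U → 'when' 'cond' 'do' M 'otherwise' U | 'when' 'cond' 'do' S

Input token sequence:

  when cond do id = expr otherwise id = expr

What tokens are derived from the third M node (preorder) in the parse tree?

id = expr

[S [M when cond do [M id = expr] otherwise [M id = expr]]]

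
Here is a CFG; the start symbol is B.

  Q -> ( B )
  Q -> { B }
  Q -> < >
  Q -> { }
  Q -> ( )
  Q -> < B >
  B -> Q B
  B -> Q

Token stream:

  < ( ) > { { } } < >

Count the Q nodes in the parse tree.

5

[B [Q < [B [Q ( )]] >] [B [Q { [B [Q { }]] }] [B [Q < >]]]]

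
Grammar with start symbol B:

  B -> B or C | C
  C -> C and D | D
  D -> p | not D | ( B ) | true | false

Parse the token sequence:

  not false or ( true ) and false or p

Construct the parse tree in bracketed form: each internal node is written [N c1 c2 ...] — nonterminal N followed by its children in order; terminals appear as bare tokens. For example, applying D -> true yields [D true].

B
B or C
B or C or C
C or C or C
D or C or C
not D or C or C
not false or C or C
not false or C and D or C
not false or D and D or C
not false or ( B ) and D or C
not false or ( C ) and D or C
not false or ( D ) and D or C
not false or ( true ) and D or C
not false or ( true ) and false or C
not false or ( true ) and false or D
not false or ( true ) and false or p

[B [B [B [C [D not [D false]]]] or [C [C [D ( [B [C [D true]]] )]] and [D false]]] or [C [D p]]]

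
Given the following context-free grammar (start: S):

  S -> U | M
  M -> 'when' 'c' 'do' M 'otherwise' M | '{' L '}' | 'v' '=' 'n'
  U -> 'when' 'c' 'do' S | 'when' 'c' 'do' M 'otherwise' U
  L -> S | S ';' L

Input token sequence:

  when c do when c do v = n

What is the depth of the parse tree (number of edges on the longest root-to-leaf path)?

6

[S [U when c do [S [U when c do [S [M v = n]]]]]]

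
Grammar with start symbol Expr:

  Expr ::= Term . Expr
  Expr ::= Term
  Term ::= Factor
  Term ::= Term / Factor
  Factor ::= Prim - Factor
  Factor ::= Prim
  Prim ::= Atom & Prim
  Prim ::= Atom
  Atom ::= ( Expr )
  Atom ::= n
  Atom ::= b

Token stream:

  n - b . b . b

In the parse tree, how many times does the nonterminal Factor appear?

4

[Expr [Term [Factor [Prim [Atom n]] - [Factor [Prim [Atom b]]]]] . [Expr [Term [Factor [Prim [Atom b]]]] . [Expr [Term [Factor [Prim [Atom b]]]]]]]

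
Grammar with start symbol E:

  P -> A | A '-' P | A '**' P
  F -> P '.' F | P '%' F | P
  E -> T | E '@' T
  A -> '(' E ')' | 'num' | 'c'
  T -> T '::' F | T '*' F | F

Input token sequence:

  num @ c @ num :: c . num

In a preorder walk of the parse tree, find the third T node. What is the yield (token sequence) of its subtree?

num :: c . num

[E [E [E [T [F [P [A num]]]]] @ [T [F [P [A c]]]]] @ [T [T [F [P [A num]]]] :: [F [P [A c]] . [F [P [A num]]]]]]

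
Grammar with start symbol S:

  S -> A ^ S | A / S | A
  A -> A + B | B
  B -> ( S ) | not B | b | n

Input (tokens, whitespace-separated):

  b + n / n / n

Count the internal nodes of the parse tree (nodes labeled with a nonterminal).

[S [A [A [B b]] + [B n]] / [S [A [B n]] / [S [A [B n]]]]]

11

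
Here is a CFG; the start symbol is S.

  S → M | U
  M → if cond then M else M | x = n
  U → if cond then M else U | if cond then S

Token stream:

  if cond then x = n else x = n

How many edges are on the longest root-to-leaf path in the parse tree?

3

[S [M if cond then [M x = n] else [M x = n]]]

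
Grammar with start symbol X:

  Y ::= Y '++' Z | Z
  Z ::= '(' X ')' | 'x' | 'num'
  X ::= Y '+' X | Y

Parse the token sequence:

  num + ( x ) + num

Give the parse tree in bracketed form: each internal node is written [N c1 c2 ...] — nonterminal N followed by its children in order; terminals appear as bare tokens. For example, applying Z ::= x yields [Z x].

X
Y + X
Z + X
num + X
num + Y + X
num + Z + X
num + ( X ) + X
num + ( Y ) + X
num + ( Z ) + X
num + ( x ) + X
num + ( x ) + Y
num + ( x ) + Z
num + ( x ) + num

[X [Y [Z num]] + [X [Y [Z ( [X [Y [Z x]]] )]] + [X [Y [Z num]]]]]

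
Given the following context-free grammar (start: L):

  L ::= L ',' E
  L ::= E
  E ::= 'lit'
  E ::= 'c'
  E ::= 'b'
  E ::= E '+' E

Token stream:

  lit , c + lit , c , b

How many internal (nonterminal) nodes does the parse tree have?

[L [L [L [L [E lit]] , [E [E c] + [E lit]]] , [E c]] , [E b]]

10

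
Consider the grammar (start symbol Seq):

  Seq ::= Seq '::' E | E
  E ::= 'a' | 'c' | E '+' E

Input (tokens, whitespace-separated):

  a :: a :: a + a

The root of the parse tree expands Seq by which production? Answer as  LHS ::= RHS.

Seq ::= Seq '::' E

[Seq [Seq [Seq [E a]] :: [E a]] :: [E [E a] + [E a]]]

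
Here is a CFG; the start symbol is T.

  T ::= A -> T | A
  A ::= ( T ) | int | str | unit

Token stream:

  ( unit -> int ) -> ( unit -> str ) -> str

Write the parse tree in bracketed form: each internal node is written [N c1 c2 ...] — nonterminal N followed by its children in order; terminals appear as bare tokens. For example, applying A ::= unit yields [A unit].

T
A -> T
( T ) -> T
( A -> T ) -> T
( unit -> T ) -> T
( unit -> A ) -> T
( unit -> int ) -> T
( unit -> int ) -> A -> T
( unit -> int ) -> ( T ) -> T
( unit -> int ) -> ( A -> T ) -> T
( unit -> int ) -> ( unit -> T ) -> T
( unit -> int ) -> ( unit -> A ) -> T
( unit -> int ) -> ( unit -> str ) -> T
( unit -> int ) -> ( unit -> str ) -> A
( unit -> int ) -> ( unit -> str ) -> str

[T [A ( [T [A unit] -> [T [A int]]] )] -> [T [A ( [T [A unit] -> [T [A str]]] )] -> [T [A str]]]]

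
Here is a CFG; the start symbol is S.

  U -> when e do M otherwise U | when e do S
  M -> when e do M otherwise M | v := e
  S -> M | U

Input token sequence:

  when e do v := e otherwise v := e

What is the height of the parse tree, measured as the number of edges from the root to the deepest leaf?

[S [M when e do [M v := e] otherwise [M v := e]]]

3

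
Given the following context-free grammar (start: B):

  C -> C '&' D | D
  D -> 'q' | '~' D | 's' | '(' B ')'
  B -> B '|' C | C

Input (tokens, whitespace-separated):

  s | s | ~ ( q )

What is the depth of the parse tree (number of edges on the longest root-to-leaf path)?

[B [B [B [C [D s]]] | [C [D s]]] | [C [D ~ [D ( [B [C [D q]]] )]]]]

7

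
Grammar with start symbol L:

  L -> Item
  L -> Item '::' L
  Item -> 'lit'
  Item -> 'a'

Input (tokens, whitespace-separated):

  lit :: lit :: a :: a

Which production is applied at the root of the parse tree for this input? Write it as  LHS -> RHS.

[L [Item lit] :: [L [Item lit] :: [L [Item a] :: [L [Item a]]]]]

L -> Item '::' L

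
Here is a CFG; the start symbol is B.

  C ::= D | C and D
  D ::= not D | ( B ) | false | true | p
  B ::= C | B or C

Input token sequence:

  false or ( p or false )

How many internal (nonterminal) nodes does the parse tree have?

12

[B [B [C [D false]]] or [C [D ( [B [B [C [D p]]] or [C [D false]]] )]]]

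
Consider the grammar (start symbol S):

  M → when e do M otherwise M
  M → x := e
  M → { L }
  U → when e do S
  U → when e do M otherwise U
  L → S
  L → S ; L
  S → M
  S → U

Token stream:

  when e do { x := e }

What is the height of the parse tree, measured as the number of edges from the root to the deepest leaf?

[S [U when e do [S [M { [L [S [M x := e]]] }]]]]

7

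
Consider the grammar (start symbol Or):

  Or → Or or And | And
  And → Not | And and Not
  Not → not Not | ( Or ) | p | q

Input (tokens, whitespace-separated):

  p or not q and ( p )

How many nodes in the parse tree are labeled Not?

5

[Or [Or [And [Not p]]] or [And [And [Not not [Not q]]] and [Not ( [Or [And [Not p]]] )]]]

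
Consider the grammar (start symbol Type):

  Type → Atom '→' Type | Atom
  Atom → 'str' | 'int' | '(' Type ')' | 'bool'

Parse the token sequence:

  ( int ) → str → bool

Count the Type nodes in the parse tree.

[Type [Atom ( [Type [Atom int]] )] → [Type [Atom str] → [Type [Atom bool]]]]

4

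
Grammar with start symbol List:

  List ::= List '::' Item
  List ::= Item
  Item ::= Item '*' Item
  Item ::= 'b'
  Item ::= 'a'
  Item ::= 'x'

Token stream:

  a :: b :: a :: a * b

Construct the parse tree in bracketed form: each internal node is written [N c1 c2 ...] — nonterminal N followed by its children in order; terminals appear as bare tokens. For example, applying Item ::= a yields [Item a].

List
List :: Item
List :: Item :: Item
List :: Item :: Item :: Item
Item :: Item :: Item :: Item
a :: Item :: Item :: Item
a :: b :: Item :: Item
a :: b :: a :: Item
a :: b :: a :: Item * Item
a :: b :: a :: a * Item
a :: b :: a :: a * b

[List [List [List [List [Item a]] :: [Item b]] :: [Item a]] :: [Item [Item a] * [Item b]]]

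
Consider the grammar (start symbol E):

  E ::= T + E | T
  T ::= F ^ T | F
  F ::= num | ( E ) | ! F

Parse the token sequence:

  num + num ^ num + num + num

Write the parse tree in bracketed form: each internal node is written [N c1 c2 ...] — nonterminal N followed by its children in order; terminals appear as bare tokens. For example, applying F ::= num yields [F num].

E
T + E
F + E
num + E
num + T + E
num + F ^ T + E
num + num ^ T + E
num + num ^ F + E
num + num ^ num + E
num + num ^ num + T + E
num + num ^ num + F + E
num + num ^ num + num + E
num + num ^ num + num + T
num + num ^ num + num + F
num + num ^ num + num + num

[E [T [F num]] + [E [T [F num] ^ [T [F num]]] + [E [T [F num]] + [E [T [F num]]]]]]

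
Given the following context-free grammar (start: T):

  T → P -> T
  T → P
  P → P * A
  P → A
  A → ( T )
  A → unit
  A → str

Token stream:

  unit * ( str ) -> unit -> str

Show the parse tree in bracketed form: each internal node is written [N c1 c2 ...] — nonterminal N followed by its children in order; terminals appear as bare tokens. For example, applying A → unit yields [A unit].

[T [P [P [A unit]] * [A ( [T [P [A str]]] )]] -> [T [P [A unit]] -> [T [P [A str]]]]]

T
P -> T
P * A -> T
A * A -> T
unit * A -> T
unit * ( T ) -> T
unit * ( P ) -> T
unit * ( A ) -> T
unit * ( str ) -> T
unit * ( str ) -> P -> T
unit * ( str ) -> A -> T
unit * ( str ) -> unit -> T
unit * ( str ) -> unit -> P
unit * ( str ) -> unit -> A
unit * ( str ) -> unit -> str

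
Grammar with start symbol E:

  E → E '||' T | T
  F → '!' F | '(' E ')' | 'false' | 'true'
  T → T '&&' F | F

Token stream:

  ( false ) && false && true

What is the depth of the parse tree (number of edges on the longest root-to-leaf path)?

8

[E [T [T [T [F ( [E [T [F false]]] )]] && [F false]] && [F true]]]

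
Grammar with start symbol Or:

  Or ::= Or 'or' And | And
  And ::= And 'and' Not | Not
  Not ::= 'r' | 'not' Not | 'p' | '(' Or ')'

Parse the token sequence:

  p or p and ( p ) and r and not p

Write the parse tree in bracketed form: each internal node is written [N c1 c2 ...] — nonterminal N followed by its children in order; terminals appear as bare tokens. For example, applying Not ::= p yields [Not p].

[Or [Or [And [Not p]]] or [And [And [And [And [Not p]] and [Not ( [Or [And [Not p]]] )]] and [Not r]] and [Not not [Not p]]]]

Or
Or or And
And or And
Not or And
p or And
p or And and Not
p or And and Not and Not
p or And and Not and Not and Not
p or Not and Not and Not and Not
p or p and Not and Not and Not
p or p and ( Or ) and Not and Not
p or p and ( And ) and Not and Not
p or p and ( Not ) and Not and Not
p or p and ( p ) and Not and Not
p or p and ( p ) and r and Not
p or p and ( p ) and r and not Not
p or p and ( p ) and r and not p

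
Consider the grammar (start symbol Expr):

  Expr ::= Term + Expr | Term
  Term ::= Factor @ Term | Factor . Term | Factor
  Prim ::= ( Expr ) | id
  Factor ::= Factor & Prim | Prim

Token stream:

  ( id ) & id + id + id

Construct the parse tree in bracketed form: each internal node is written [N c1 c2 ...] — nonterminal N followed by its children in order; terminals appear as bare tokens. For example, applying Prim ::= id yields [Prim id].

Expr
Term + Expr
Factor + Expr
Factor & Prim + Expr
Prim & Prim + Expr
( Expr ) & Prim + Expr
( Term ) & Prim + Expr
( Factor ) & Prim + Expr
( Prim ) & Prim + Expr
( id ) & Prim + Expr
( id ) & id + Expr
( id ) & id + Term + Expr
( id ) & id + Factor + Expr
( id ) & id + Prim + Expr
( id ) & id + id + Expr
( id ) & id + id + Term
( id ) & id + id + Factor
( id ) & id + id + Prim
( id ) & id + id + id

[Expr [Term [Factor [Factor [Prim ( [Expr [Term [Factor [Prim id]]]] )]] & [Prim id]]] + [Expr [Term [Factor [Prim id]]] + [Expr [Term [Factor [Prim id]]]]]]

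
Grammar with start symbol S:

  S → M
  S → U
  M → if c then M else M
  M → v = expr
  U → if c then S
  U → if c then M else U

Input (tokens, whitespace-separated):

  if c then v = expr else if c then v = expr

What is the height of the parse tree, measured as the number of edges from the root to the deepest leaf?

5

[S [U if c then [M v = expr] else [U if c then [S [M v = expr]]]]]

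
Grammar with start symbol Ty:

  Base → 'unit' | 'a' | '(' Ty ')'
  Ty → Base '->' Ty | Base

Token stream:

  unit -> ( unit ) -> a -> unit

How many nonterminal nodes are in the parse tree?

[Ty [Base unit] -> [Ty [Base ( [Ty [Base unit]] )] -> [Ty [Base a] -> [Ty [Base unit]]]]]

10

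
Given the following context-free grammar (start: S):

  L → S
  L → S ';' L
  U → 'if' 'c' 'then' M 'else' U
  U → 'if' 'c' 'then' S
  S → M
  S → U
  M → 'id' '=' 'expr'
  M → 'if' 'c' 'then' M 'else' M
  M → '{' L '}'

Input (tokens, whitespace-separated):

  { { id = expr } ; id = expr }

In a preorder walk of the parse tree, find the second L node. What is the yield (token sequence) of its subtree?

[S [M { [L [S [M { [L [S [M id = expr]]] }]] ; [L [S [M id = expr]]]] }]]

id = expr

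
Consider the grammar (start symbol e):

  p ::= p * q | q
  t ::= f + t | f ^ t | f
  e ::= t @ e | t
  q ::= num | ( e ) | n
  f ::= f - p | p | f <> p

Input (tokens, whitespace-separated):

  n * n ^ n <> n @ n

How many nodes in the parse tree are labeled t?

3

[e [t [f [p [p [q n]] * [q n]]] ^ [t [f [f [p [q n]]] <> [p [q n]]]]] @ [e [t [f [p [q n]]]]]]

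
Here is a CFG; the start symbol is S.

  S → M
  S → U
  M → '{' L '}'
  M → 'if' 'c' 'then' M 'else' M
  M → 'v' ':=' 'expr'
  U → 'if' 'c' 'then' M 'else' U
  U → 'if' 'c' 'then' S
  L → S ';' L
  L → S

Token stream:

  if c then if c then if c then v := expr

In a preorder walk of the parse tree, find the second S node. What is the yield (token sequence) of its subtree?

[S [U if c then [S [U if c then [S [U if c then [S [M v := expr]]]]]]]]

if c then if c then v := expr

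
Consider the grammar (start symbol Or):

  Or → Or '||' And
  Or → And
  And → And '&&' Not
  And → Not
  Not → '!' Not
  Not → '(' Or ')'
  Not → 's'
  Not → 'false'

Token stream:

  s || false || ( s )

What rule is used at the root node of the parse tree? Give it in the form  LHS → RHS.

Or → Or '||' And

[Or [Or [Or [And [Not s]]] || [And [Not false]]] || [And [Not ( [Or [And [Not s]]] )]]]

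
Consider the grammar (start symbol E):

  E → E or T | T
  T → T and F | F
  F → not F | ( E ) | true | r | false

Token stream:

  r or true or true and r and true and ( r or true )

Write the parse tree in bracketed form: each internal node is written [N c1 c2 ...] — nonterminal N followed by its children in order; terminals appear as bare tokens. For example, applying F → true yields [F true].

[E [E [E [T [F r]]] or [T [F true]]] or [T [T [T [T [F true]] and [F r]] and [F true]] and [F ( [E [E [T [F r]]] or [T [F true]]] )]]]

E
E or T
E or T or T
T or T or T
F or T or T
r or T or T
r or F or T
r or true or T
r or true or T and F
r or true or T and F and F
r or true or T and F and F and F
r or true or F and F and F and F
r or true or true and F and F and F
r or true or true and r and F and F
r or true or true and r and true and F
r or true or true and r and true and ( E )
r or true or true and r and true and ( E or T )
r or true or true and r and true and ( T or T )
r or true or true and r and true and ( F or T )
r or true or true and r and true and ( r or T )
r or true or true and r and true and ( r or F )
r or true or true and r and true and ( r or true )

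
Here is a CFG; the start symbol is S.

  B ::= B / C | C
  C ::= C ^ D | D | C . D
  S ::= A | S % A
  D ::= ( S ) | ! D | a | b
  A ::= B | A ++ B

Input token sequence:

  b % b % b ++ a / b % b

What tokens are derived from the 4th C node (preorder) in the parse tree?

a

[S [S [S [S [A [B [C [D b]]]]] % [A [B [C [D b]]]]] % [A [A [B [C [D b]]]] ++ [B [B [C [D a]]] / [C [D b]]]]] % [A [B [C [D b]]]]]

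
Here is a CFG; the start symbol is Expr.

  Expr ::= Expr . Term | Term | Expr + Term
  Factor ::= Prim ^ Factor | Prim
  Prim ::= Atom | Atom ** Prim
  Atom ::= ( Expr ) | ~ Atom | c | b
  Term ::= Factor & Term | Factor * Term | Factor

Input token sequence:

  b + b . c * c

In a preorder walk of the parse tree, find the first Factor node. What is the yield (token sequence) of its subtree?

[Expr [Expr [Expr [Term [Factor [Prim [Atom b]]]]] + [Term [Factor [Prim [Atom b]]]]] . [Term [Factor [Prim [Atom c]]] * [Term [Factor [Prim [Atom c]]]]]]

b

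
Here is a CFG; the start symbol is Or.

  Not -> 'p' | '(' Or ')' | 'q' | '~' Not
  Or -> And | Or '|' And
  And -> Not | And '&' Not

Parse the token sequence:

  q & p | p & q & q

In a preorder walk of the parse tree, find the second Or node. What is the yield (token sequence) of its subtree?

[Or [Or [And [And [Not q]] & [Not p]]] | [And [And [And [Not p]] & [Not q]] & [Not q]]]

q & p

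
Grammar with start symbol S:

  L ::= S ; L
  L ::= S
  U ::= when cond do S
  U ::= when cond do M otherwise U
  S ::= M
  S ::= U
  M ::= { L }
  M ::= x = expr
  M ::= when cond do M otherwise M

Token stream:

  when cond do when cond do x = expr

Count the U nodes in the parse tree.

2

[S [U when cond do [S [U when cond do [S [M x = expr]]]]]]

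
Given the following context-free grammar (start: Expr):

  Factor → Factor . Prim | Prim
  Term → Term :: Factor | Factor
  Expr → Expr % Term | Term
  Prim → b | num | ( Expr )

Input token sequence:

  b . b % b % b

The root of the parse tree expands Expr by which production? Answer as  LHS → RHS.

[Expr [Expr [Expr [Term [Factor [Factor [Prim b]] . [Prim b]]]] % [Term [Factor [Prim b]]]] % [Term [Factor [Prim b]]]]

Expr → Expr % Term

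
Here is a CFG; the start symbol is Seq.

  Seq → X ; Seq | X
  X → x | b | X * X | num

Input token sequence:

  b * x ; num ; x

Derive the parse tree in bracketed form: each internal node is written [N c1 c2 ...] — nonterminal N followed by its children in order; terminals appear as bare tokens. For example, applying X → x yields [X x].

Seq
X ; Seq
X * X ; Seq
b * X ; Seq
b * x ; Seq
b * x ; X ; Seq
b * x ; num ; Seq
b * x ; num ; X
b * x ; num ; x

[Seq [X [X b] * [X x]] ; [Seq [X num] ; [Seq [X x]]]]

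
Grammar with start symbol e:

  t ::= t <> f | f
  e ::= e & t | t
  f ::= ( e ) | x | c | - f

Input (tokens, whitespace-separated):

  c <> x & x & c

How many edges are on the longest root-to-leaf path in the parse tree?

6

[e [e [e [t [t [f c]] <> [f x]]] & [t [f x]]] & [t [f c]]]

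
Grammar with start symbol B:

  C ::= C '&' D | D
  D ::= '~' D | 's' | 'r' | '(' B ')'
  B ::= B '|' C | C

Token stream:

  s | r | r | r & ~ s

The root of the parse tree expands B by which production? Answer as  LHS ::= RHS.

B ::= B '|' C

[B [B [B [B [C [D s]]] | [C [D r]]] | [C [D r]]] | [C [C [D r]] & [D ~ [D s]]]]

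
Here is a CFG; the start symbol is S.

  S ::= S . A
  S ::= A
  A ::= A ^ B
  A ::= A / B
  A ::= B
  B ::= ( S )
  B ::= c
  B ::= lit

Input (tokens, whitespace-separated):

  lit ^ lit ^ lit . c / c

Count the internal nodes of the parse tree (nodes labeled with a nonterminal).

12

[S [S [A [A [A [B lit]] ^ [B lit]] ^ [B lit]]] . [A [A [B c]] / [B c]]]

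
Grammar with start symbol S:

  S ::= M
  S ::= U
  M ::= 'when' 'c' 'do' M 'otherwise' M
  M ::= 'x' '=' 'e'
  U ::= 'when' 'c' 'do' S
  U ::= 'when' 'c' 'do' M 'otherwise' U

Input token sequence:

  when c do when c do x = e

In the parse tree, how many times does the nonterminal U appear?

2

[S [U when c do [S [U when c do [S [M x = e]]]]]]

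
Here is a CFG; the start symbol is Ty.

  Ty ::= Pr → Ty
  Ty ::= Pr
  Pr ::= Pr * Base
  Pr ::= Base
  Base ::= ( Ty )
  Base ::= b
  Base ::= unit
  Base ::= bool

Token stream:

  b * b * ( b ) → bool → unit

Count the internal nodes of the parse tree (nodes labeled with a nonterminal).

[Ty [Pr [Pr [Pr [Base b]] * [Base b]] * [Base ( [Ty [Pr [Base b]]] )]] → [Ty [Pr [Base bool]] → [Ty [Pr [Base unit]]]]]

16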